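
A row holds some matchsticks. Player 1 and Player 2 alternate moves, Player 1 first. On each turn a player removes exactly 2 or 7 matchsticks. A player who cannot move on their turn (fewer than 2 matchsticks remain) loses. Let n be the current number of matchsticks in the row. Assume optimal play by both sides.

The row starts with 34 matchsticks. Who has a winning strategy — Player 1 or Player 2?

Label each position W (a win for the player to move) or L (a loss). A position with no legal move is L; any other position is W exactly when some move reaches an L, and L when every move reaches a W.
n=0: no move → L
n=1: no move → L
n=2: →0(L), so W
n=3: →1(L), so W
n=4: →2(W) only, which is W, so L
n=5: →3(W) only, which is W, so L
n=6: →4(L), so W
n=7: →5(L), so W
n=8: →1(L), so W
n=9: →7(W), 2(W) — all W, so L
n=10: →8(W), 3(W) — all W, so L
n=11: →9(L), so W
n=12: →10(L), so W
n=13: →11(W), 6(W) — all W, so L
n=14: →12(W), 7(W) — all W, so L
n=15: →13(L), so W
n=16: →14(L), so W
n=17: →10(L), so W
n=18: →16(W), 11(W) — all W, so L
n=19: →17(W), 12(W) — all W, so L
n=20: →18(L), so W
n=21: →19(L), so W
n=22: →20(W), 15(W) — all W, so L
n=23: →21(W), 16(W) — all W, so L
n=24: →22(L), so W
n=25: →23(L), so W
n=26: →19(L), so W
n=27: →25(W), 20(W) — all W, so L
n=28: →26(W), 21(W) — all W, so L
n=29: →27(L), so W
n=30: →28(L), so W
n=31: →29(W), 24(W) — all W, so L
n=32: →30(W), 25(W) — all W, so L
n=33: →31(L), so W
n=34: →32(L), so W
From 34 Player 1 can remove 2, leaving 32, reaching an L position.

Player 1 wins.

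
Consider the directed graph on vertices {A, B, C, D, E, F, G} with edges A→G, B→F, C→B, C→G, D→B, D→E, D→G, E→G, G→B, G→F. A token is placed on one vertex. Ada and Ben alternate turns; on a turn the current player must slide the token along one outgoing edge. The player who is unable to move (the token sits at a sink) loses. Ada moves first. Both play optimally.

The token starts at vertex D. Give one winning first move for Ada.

Use the standard recursion: the mover loses at a terminal position; elsewhere, the mover wins exactly when some move hands the opponent an L position.
Every edge goes from a vertex to one that appears earlier in the order F, B, G, E, D, C, A, so processing vertices in that order labels each vertex after all of its successors.
F: no outgoing edge → L
B: reaches L-position F → W
G: reaches L-position F → W
E: only reaches G(W), which is W → L
D: reaches L-position E → W
C: only reaches G(W), B(W), all W → L
A: only reaches G(W), which is W → L
From D, the L positions reachable in one move are: E.

Move to E.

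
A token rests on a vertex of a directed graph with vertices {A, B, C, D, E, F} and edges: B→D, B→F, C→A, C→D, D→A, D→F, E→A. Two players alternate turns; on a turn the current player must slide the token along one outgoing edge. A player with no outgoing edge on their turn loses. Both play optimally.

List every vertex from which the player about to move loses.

A, F

Work bottom-up. With no move the player to move loses. Otherwise the position is W if at least one move leads to an L position for the opponent, and L if every move leads to a W.
Every edge goes from a vertex to one that appears earlier in the order F, A, D, C, B, E, so processing vertices in that order labels each vertex after all of its successors.
F: no outgoing edge → L
A: no outgoing edge → L
D: W (go to A, an L position)
C: W (go to A, an L position)
B: W (go to F, an L position)
E: W (go to A, an L position)
Reading off the rows marked L gives the requested list; there are 2 such vertices.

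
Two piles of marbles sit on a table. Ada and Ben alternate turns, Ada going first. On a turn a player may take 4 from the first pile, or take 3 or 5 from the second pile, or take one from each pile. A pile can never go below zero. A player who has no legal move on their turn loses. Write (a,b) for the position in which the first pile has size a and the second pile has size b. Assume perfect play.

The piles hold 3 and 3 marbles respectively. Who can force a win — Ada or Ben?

Ada wins.

Label each position W (a win for the player to move) or L (a loss). A position with no legal move is L; any other position is W exactly when some move reaches an L, and L when every move reaches a W.
No move ever increases a pile, so every position that can arise here has a ≤ 3 and b ≤ 3; it is enough to label the cells with 0 ≤ a ≤ 3 and 0 ≤ b ≤ 3.
Every move lowers a or b (never raises either), so fill the grid row by row in increasing a, and left to right within a row: each cell's successors are then already labelled.
      b=0  b=1  b=2  b=3
a=0:    L    L    L    W
a=1:    L    W    W    W
a=2:    L    W    L    W
a=3:    L    W    L    W
Cells with no legal move (terminal, hence L): (0,0), (0,1), (0,2), (1,0), (2,0), (3,0).
The remaining L cells, each justified by listing all of its moves:
(2,2): →(1,1)(W) only, which is W, so L
(3,2): →(2,1)(W) only, which is W, so L
Every other cell has at least one move into one of the L cells above, so it is W.
From (3,3) Ada can move to (3,0), reaching an L position.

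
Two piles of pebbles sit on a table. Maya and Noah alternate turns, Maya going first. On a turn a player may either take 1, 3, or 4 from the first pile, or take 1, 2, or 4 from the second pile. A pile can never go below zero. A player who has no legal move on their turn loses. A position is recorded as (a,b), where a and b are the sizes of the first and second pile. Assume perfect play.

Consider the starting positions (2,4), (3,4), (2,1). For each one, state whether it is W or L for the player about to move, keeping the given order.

(2,4): W, (3,4): L, (2,1): W

Work bottom-up. With no move the player to move loses. Otherwise the position is W if at least one move leads to an L position for the opponent, and L if every move leads to a W.
No move ever increases a pile, so every position that can arise here has a ≤ 3 and b ≤ 4; it is enough to label the cells with 0 ≤ a ≤ 3 and 0 ≤ b ≤ 4.
Every move lowers a or b (never raises either), so fill the grid row by row in increasing a, and left to right within a row: each cell's successors are then already labelled.
      b=0  b=1  b=2  b=3  b=4
a=0:    L    W    W    L    W
a=1:    W    L    W    W    L
a=2:    L    W    W    L    W
a=3:    W    L    W    W    L
Cells with no legal move (terminal, hence L): (0,0).
The remaining L cells, each justified by listing all of its moves:
(0,3): only reaches (0,2)(W), (0,1)(W), all W → L
(1,1): only reaches (0,1)(W), (1,0)(W), all W → L
(1,4): only reaches (0,4)(W), (1,3)(W), (1,2)(W), (1,0)(W), all W → L
(2,0): only reaches (1,0)(W), which is W → L
(2,3): only reaches (1,3)(W), (2,2)(W), (2,1)(W), all W → L
(3,1): only reaches (2,1)(W), (0,1)(W), (3,0)(W), all W → L
(3,4): only reaches (2,4)(W), (0,4)(W), (3,3)(W), (3,2)(W), (3,0)(W), all W → L
Every other cell has at least one move into one of the L cells above, so it is W.
(2,4): the move to (1,4) reaches an L cell, so W
(3,4): one of the L cells justified above, so L
(2,1): the move to (1,1) reaches an L cell, so W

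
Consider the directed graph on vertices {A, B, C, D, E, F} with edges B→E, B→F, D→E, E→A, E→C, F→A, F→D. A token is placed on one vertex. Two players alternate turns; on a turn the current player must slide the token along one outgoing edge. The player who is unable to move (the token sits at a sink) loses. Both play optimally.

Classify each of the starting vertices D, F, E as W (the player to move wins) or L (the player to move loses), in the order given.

Build the W/L table. Terminal = L. A non-terminal position is W if it has a move to some L; otherwise it is L.
Every edge goes from a vertex to one that appears earlier in the order C, A, E, D, F, B, so processing vertices in that order labels each vertex after all of its successors.
C: no outgoing edge → L
A: no outgoing edge → L
E: →A(L), so W
D: →E(W) only, which is W, so L
F: →D(L), so W
B: →F(W), E(W) — all W, so L

D: L, F: W, E: W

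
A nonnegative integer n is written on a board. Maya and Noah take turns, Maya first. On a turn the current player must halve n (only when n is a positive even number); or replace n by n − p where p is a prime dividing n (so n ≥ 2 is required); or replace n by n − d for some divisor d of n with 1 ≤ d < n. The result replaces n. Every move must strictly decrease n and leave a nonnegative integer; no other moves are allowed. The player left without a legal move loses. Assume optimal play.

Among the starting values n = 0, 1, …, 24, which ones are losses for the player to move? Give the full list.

Positions with no move are L. A position that does have a move is losing for the player to move precisely when every available move leads to a winning position for the opponent. Fill in the labels:
n=0: no move → L
n=1: no move → L
n=2: can move to 0, which is L ⇒ W
n=3: can move to 0, which is L ⇒ W
n=4: moves to 2(W), 3(W); every one is W ⇒ L
n=5: can move to 0, which is L ⇒ W
n=6: can move to 4, which is L ⇒ W
n=7: can move to 0, which is L ⇒ W
n=8: can move to 4, which is L ⇒ W
n=9: moves to 6(W), 8(W); every one is W ⇒ L
n=10: can move to 9, which is L ⇒ W
n=11: can move to 0, which is L ⇒ W
n=12: can move to 9, which is L ⇒ W
n=13: can move to 0, which is L ⇒ W
n=14: moves to 7(W), 12(W), 13(W); every one is W ⇒ L
n=15: can move to 14, which is L ⇒ W
n=16: can move to 14, which is L ⇒ W
n=17: can move to 0, which is L ⇒ W
n=18: can move to 9, which is L ⇒ W
n=19: can move to 0, which is L ⇒ W
n=20: moves to 10(W), 15(W), 16(W), 18(W), 19(W); every one is W ⇒ L
n=21: can move to 14, which is L ⇒ W
n=22: can move to 20, which is L ⇒ W
n=23: can move to 0, which is L ⇒ W
n=24: can move to 20, which is L ⇒ W
The losing starting values of n are exactly the entries labelled L in this table (6 of them).

0, 1, 4, 9, 14, 20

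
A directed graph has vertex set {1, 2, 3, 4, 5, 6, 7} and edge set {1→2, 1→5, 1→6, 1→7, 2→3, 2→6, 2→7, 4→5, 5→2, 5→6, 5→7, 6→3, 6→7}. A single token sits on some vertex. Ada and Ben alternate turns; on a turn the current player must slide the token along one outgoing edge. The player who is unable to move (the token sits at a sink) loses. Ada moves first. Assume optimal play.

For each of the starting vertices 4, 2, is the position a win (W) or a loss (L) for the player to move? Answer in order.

4: L, 2: W

Positions with no move are L. A position that does have a move is losing for the player to move precisely when every available move leads to a winning position for the opponent. Fill in the labels:
Every edge goes from a vertex to one that appears earlier in the order 3, 7, 6, 2, 5, 1, 4, so processing vertices in that order labels each vertex after all of its successors.
3: no outgoing edge → L
7: no outgoing edge → L
6: can move to 7, which is L ⇒ W
2: can move to 7, which is L ⇒ W
5: can move to 7, which is L ⇒ W
1: can move to 7, which is L ⇒ W
4: the only move is to 5(W), a W ⇒ L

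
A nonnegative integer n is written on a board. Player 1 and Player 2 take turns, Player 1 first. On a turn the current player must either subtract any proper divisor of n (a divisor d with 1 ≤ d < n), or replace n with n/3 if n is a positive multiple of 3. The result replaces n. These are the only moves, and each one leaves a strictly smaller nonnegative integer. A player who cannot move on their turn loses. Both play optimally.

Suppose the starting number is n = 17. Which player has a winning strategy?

Compute win/loss labels from the base case upward. A position with no move is L. Any other position is W if it can reach an L in one move, else L.
n=0: no move → L
n=1: no move → L
n=2: reaches L-position 1 → W
n=3: reaches L-position 1 → W
n=4: only reaches 2(W), 3(W), all W → L
n=5: reaches L-position 4 → W
n=6: reaches L-position 4 → W
n=7: only reaches 6(W), which is W → L
n=8: reaches L-position 4 → W
n=9: only reaches 3(W), 6(W), 8(W), all W → L
n=10: reaches L-position 9 → W
n=11: only reaches 10(W), which is W → L
n=12: reaches L-position 4 → W
n=13: only reaches 12(W), which is W → L
n=14: reaches L-position 7 → W
n=15: only reaches 5(W), 10(W), 12(W), 14(W), all W → L
n=16: reaches L-position 15 → W
n=17: only reaches 16(W), which is W → L
The starting position 17 is L: whatever Player 1 does, the opponent receives a W position.

Player 2 wins.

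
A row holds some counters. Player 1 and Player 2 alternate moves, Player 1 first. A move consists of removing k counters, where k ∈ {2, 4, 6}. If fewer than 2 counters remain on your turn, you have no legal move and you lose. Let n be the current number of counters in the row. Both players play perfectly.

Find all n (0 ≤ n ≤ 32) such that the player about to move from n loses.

Classify positions by backward induction: terminal positions (no move available) are L. From any other position, the mover wins iff some move reaches an L.
n=0: no move → L
n=1: no move → L
n=2: W (go to 0, an L position)
n=3: W (go to 1, an L position)
n=4: W (go to 0, an L position)
n=5: W (go to 1, an L position)
n=6: W (go to 0, an L position)
n=7: W (go to 1, an L position)
n=8: L (options 6(W), 4(W), 2(W) are all W)
n=9: L (options 7(W), 5(W), 3(W) are all W)
n=10: W (go to 8, an L position)
n=11: W (go to 9, an L position)
n=12: W (go to 8, an L position)
n=13: W (go to 9, an L position)
n=14: W (go to 8, an L position)
n=15: W (go to 9, an L position)
n=16: L (options 14(W), 12(W), 10(W) are all W)
n=17: L (options 15(W), 13(W), 11(W) are all W)
n=18: W (go to 16, an L position)
n=19: W (go to 17, an L position)
n=20: W (go to 16, an L position)
n=21: W (go to 17, an L position)
n=22: W (go to 16, an L position)
n=23: W (go to 17, an L position)
n=24: L (options 22(W), 20(W), 18(W) are all W)
n=25: L (options 23(W), 21(W), 19(W) are all W)
n=26: W (go to 24, an L position)
n=27: W (go to 25, an L position)
n=28: W (go to 24, an L position)
n=29: W (go to 25, an L position)
n=30: W (go to 24, an L position)
n=31: W (go to 25, an L position)
n=32: L (options 30(W), 28(W), 26(W) are all W)
The losing starting values of n are exactly the entries labelled L in this table (9 of them).

0, 1, 8, 9, 16, 17, 24, 25, 32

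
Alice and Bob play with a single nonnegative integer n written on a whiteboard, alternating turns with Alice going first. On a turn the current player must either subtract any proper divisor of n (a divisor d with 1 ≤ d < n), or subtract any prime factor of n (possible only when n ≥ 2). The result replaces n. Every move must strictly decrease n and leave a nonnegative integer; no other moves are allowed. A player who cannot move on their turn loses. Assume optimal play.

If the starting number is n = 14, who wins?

Work bottom-up. With no move the player to move loses. Otherwise the position is W if at least one move leads to an L position for the opponent, and L if every move leads to a W.
n=0: no move → L
n=1: no move → L
n=2: reaches L-position 0 → W
n=3: reaches L-position 0 → W
n=4: only reaches 2(W), 3(W), all W → L
n=5: reaches L-position 0 → W
n=6: reaches L-position 4 → W
n=7: reaches L-position 0 → W
n=8: reaches L-position 4 → W
n=9: only reaches 6(W), 8(W), all W → L
n=10: reaches L-position 9 → W
n=11: reaches L-position 0 → W
n=12: reaches L-position 9 → W
n=13: reaches L-position 0 → W
n=14: only reaches 7(W), 12(W), 13(W), all W → L
Every move from 14 reaches a W position, so the mover loses.

Bob wins.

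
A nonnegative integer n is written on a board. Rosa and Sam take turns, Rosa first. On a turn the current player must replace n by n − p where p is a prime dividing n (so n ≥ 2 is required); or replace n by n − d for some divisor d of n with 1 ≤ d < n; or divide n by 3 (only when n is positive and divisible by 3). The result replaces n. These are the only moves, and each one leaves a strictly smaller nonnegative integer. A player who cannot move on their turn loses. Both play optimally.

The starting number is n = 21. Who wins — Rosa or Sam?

Work bottom-up. With no move the player to move loses. Otherwise the position is W if at least one move leads to an L position for the opponent, and L if every move leads to a W.
n=0: no move → L
n=1: no move → L
n=2: →0(L), so W
n=3: →0(L), so W
n=4: →2(W), 3(W) — all W, so L
n=5: →0(L), so W
n=6: →4(L), so W
n=7: →0(L), so W
n=8: →4(L), so W
n=9: →3(W), 6(W), 8(W) — all W, so L
n=10: →9(L), so W
n=11: →0(L), so W
n=12: →4(L), so W
n=13: →0(L), so W
n=14: →7(W), 12(W), 13(W) — all W, so L
n=15: →14(L), so W
n=16: →14(L), so W
n=17: →0(L), so W
n=18: →9(L), so W
n=19: →0(L), so W
n=20: →10(W), 15(W), 16(W), 18(W), 19(W) — all W, so L
n=21: →14(L), so W
The starting position 21 is W: Rosa should move to 14, handing over an L position.

Rosa wins.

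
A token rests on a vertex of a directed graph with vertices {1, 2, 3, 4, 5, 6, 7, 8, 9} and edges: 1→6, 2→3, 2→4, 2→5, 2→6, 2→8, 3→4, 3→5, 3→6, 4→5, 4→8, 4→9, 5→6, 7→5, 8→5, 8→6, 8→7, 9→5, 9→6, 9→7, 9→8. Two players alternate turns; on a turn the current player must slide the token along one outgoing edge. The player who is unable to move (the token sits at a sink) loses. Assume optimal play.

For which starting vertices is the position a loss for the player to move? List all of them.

Work bottom-up. With no move the player to move loses. Otherwise the position is W if at least one move leads to an L position for the opponent, and L if every move leads to a W.
Every edge goes from a vertex to one that appears earlier in the order 6, 5, 7, 8, 9, 4, 1, 3, 2, so processing vertices in that order labels each vertex after all of its successors.
6: no outgoing edge → L
5: reaches L-position 6 → W
7: only reaches 5(W), which is W → L
8: reaches L-position 7 → W
9: reaches L-position 7 → W
4: only reaches 9(W), 8(W), 5(W), all W → L
1: reaches L-position 6 → W
3: reaches L-position 4 → W
2: reaches L-position 4 → W
The losing starting vertices are exactly the entries labelled L in this table (3 of them).

4, 6, 7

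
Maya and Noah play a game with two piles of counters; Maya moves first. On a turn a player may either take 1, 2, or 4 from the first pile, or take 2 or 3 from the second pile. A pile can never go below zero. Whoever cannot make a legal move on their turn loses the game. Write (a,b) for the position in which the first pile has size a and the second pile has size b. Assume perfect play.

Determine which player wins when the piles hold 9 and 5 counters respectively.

Noah wins.

Build the W/L table. Terminal = L. A non-terminal position is W if it has a move to some L; otherwise it is L.
No move ever increases a pile, so every position that can arise here has a ≤ 9 and b ≤ 5; it is enough to label the cells with 0 ≤ a ≤ 9 and 0 ≤ b ≤ 5.
Every move lowers a or b (never raises either), so fill the grid row by row in increasing a, and left to right within a row: each cell's successors are then already labelled.
      b=0  b=1  b=2  b=3  b=4  b=5
a=0:    L    L    W    W    W    L
a=1:    W    W    L    L    W    W
a=2:    W    W    W    W    L    W
a=3:    L    L    W    W    W    L
a=4:    W    W    L    L    W    W
a=5:    W    W    W    W    L    W
a=6:    L    L    W    W    W    L
a=7:    W    W    L    L    W    W
a=8:    W    W    W    W    L    W
a=9:    L    L    W    W    W    L
Cells with no legal move (terminal, hence L): (0,0), (0,1).
The remaining L cells, each justified by listing all of its moves:
(0,5): →(0,3)(W), (0,2)(W) — all W, so L
(1,2): →(0,2)(W), (1,0)(W) — all W, so L
(1,3): →(0,3)(W), (1,1)(W), (1,0)(W) — all W, so L
(2,4): →(1,4)(W), (0,4)(W), (2,2)(W), (2,1)(W) — all W, so L
(3,0): →(2,0)(W), (1,0)(W) — all W, so L
(3,1): →(2,1)(W), (1,1)(W) — all W, so L
(3,5): →(2,5)(W), (1,5)(W), (3,3)(W), (3,2)(W) — all W, so L
(4,2): →(3,2)(W), (2,2)(W), (0,2)(W), (4,0)(W) — all W, so L
(4,3): →(3,3)(W), (2,3)(W), (0,3)(W), (4,1)(W), (4,0)(W) — all W, so L
(5,4): →(4,4)(W), (3,4)(W), (1,4)(W), (5,2)(W), (5,1)(W) — all W, so L
(6,0): →(5,0)(W), (4,0)(W), (2,0)(W) — all W, so L
(6,1): →(5,1)(W), (4,1)(W), (2,1)(W) — all W, so L
(6,5): →(5,5)(W), (4,5)(W), (2,5)(W), (6,3)(W), (6,2)(W) — all W, so L
(7,2): →(6,2)(W), (5,2)(W), (3,2)(W), (7,0)(W) — all W, so L
(7,3): →(6,3)(W), (5,3)(W), (3,3)(W), (7,1)(W), (7,0)(W) — all W, so L
(8,4): →(7,4)(W), (6,4)(W), (4,4)(W), (8,2)(W), (8,1)(W) — all W, so L
(9,0): →(8,0)(W), (7,0)(W), (5,0)(W) — all W, so L
(9,1): →(8,1)(W), (7,1)(W), (5,1)(W) — all W, so L
(9,5): →(8,5)(W), (7,5)(W), (5,5)(W), (9,3)(W), (9,2)(W) — all W, so L
Every other cell has at least one move into one of the L cells above, so it is W.
Every move from (9,5) reaches a W position, so the mover loses.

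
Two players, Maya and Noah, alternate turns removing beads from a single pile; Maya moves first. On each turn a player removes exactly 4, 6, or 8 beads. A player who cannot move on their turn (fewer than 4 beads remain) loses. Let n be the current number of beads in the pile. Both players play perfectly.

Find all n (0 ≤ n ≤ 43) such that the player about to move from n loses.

0, 1, 2, 3, 12, 13, 14, 15, 24, 25, 26, 27, 36, 37, 38, 39

Build the W/L table. Terminal = L. A non-terminal position is W if it has a move to some L; otherwise it is L.
n=0: no move → L
n=1: no move → L
n=2: no move → L
n=3: no move → L
n=4: reaches L-position 0 → W
n=5: reaches L-position 1 → W
n=6: reaches L-position 2 → W
n=7: reaches L-position 3 → W
n=8: reaches L-position 2 → W
n=9: reaches L-position 3 → W
n=10: reaches L-position 2 → W
n=11: reaches L-position 3 → W
n=12: only reaches 8(W), 6(W), 4(W), all W → L
n=13: only reaches 9(W), 7(W), 5(W), all W → L
n=14: only reaches 10(W), 8(W), 6(W), all W → L
n=15: only reaches 11(W), 9(W), 7(W), all W → L
n=16: reaches L-position 12 → W
n=17: reaches L-position 13 → W
n=18: reaches L-position 14 → W
n=19: reaches L-position 15 → W
n=20: reaches L-position 14 → W
n=21: reaches L-position 15 → W
n=22: reaches L-position 14 → W
n=23: reaches L-position 15 → W
n=24: only reaches 20(W), 18(W), 16(W), all W → L
n=25: only reaches 21(W), 19(W), 17(W), all W → L
n=26: only reaches 22(W), 20(W), 18(W), all W → L
n=27: only reaches 23(W), 21(W), 19(W), all W → L
n=28: reaches L-position 24 → W
n=29: reaches L-position 25 → W
n=30: reaches L-position 26 → W
n=31: reaches L-position 27 → W
n=32: reaches L-position 26 → W
n=33: reaches L-position 27 → W
n=34: reaches L-position 26 → W
n=35: reaches L-position 27 → W
n=36: only reaches 32(W), 30(W), 28(W), all W → L
n=37: only reaches 33(W), 31(W), 29(W), all W → L
n=38: only reaches 34(W), 32(W), 30(W), all W → L
n=39: only reaches 35(W), 33(W), 31(W), all W → L
n=40: reaches L-position 36 → W
n=41: reaches L-position 37 → W
n=42: reaches L-position 38 → W
n=43: reaches L-position 39 → W
Reading off the rows marked L gives the requested list; there are 16 such values of n.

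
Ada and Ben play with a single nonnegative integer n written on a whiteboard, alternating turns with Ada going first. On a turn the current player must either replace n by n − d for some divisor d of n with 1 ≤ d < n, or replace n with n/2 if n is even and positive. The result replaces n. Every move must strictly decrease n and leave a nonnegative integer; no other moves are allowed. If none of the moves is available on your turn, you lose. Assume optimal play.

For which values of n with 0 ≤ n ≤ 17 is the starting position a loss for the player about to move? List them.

Compute win/loss labels from the base case upward. A position with no move is L. Any other position is W if it can reach an L in one move, else L.
n=0: no move → L
n=1: no move → L
n=2: reaches L-position 1 → W
n=3: only reaches 2(W), which is W → L
n=4: reaches L-position 3 → W
n=5: only reaches 4(W), which is W → L
n=6: reaches L-position 3 → W
n=7: only reaches 6(W), which is W → L
n=8: reaches L-position 7 → W
n=9: only reaches 6(W), 8(W), all W → L
n=10: reaches L-position 5 → W
n=11: only reaches 10(W), which is W → L
n=12: reaches L-position 9 → W
n=13: only reaches 12(W), which is W → L
n=14: reaches L-position 7 → W
n=15: only reaches 10(W), 12(W), 14(W), all W → L
n=16: reaches L-position 15 → W
n=17: only reaches 16(W), which is W → L
Reading off the rows marked L gives the requested list; there are 10 such values of n.

0, 1, 3, 5, 7, 9, 11, 13, 15, 17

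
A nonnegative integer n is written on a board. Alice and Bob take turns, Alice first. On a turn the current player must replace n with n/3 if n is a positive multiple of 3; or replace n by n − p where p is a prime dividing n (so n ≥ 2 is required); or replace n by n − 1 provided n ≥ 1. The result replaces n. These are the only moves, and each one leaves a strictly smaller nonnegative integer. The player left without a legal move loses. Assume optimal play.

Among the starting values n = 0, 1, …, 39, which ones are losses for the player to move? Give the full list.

0, 4, 8, 14, 18, 22, 25, 27, 32, 35, 38

Use the standard recursion: the mover loses at a terminal position; elsewhere, the mover wins exactly when some move hands the opponent an L position.
n=0: no move → L
n=1: →0(L), so W
n=2: →0(L), so W
n=3: →0(L), so W
n=4: →2(W), 3(W) — all W, so L
n=5: →0(L), so W
n=6: →4(L), so W
n=7: →0(L), so W
n=8: →6(W), 7(W) — all W, so L
n=9: →8(L), so W
n=10: →8(L), so W
n=11: →0(L), so W
n=12: →4(L), so W
n=13: →0(L), so W
n=14: →7(W), 12(W), 13(W) — all W, so L
n=15: →14(L), so W
n=16: →14(L), so W
n=17: →0(L), so W
n=18: →6(W), 15(W), 16(W), 17(W) — all W, so L
n=19: →0(L), so W
n=20: →18(L), so W
n=21: →14(L), so W
n=22: →11(W), 20(W), 21(W) — all W, so L
n=23: →0(L), so W
n=24: →8(L), so W
n=25: →20(W), 24(W) — all W, so L
n=26: →25(L), so W
n=27: →9(W), 24(W), 26(W) — all W, so L
n=28: →27(L), so W
n=29: →0(L), so W
n=30: →25(L), so W
n=31: →0(L), so W
n=32: →30(W), 31(W) — all W, so L
n=33: →22(L), so W
n=34: →32(L), so W
n=35: →28(W), 30(W), 34(W) — all W, so L
n=36: →35(L), so W
n=37: →0(L), so W
n=38: →19(W), 36(W), 37(W) — all W, so L
n=39: →38(L), so W
Reading off the rows marked L gives the requested list; there are 11 such values of n.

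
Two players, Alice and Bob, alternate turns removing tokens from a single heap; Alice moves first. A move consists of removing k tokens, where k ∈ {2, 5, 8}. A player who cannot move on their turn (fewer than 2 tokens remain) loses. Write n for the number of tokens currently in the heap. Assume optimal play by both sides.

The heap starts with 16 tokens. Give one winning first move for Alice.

Remove 2, leaving 14.

Label each position W (a win for the player to move) or L (a loss). A position with no legal move is L; any other position is W exactly when some move reaches an L, and L when every move reaches a W.
n=0: no move → L
n=1: no move → L
n=2: W (go to 0, an L position)
n=3: W (go to 1, an L position)
n=4: L (sole option 2(W) is W)
n=5: W (go to 0, an L position)
n=6: W (go to 4, an L position)
n=7: L (options 5(W), 2(W) are all W)
n=8: W (go to 0, an L position)
n=9: W (go to 7, an L position)
n=10: L (options 8(W), 5(W), 2(W) are all W)
n=11: L (options 9(W), 6(W), 3(W) are all W)
n=12: W (go to 10, an L position)
n=13: W (go to 11, an L position)
n=14: L (options 12(W), 9(W), 6(W) are all W)
n=15: W (go to 10, an L position)
n=16: W (go to 14, an L position)
From 16, the L positions reachable in one move are: 14, 11. Any move reaching one of these is winning.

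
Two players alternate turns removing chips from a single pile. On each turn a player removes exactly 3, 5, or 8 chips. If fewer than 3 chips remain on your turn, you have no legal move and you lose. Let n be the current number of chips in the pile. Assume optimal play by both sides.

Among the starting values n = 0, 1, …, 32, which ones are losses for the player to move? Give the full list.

Positions with no move are L. A position that does have a move is losing for the player to move precisely when every available move leads to a winning position for the opponent. Fill in the labels:
n=0: no move → L
n=1: no move → L
n=2: no move → L
n=3: →0(L), so W
n=4: →1(L), so W
n=5: →2(L), so W
n=6: →1(L), so W
n=7: →2(L), so W
n=8: →0(L), so W
n=9: →1(L), so W
n=10: →2(L), so W
n=11: →8(W), 6(W), 3(W) — all W, so L
n=12: →9(W), 7(W), 4(W) — all W, so L
n=13: →10(W), 8(W), 5(W) — all W, so L
n=14: →11(L), so W
n=15: →12(L), so W
n=16: →13(L), so W
n=17: →12(L), so W
n=18: →13(L), so W
n=19: →11(L), so W
n=20: →12(L), so W
n=21: →13(L), so W
n=22: →19(W), 17(W), 14(W) — all W, so L
n=23: →20(W), 18(W), 15(W) — all W, so L
n=24: →21(W), 19(W), 16(W) — all W, so L
n=25: →22(L), so W
n=26: →23(L), so W
n=27: →24(L), so W
n=28: →23(L), so W
n=29: →24(L), so W
n=30: →22(L), so W
n=31: →23(L), so W
n=32: →24(L), so W
Reading off the rows marked L gives the requested list; there are 9 such values of n.

0, 1, 2, 11, 12, 13, 22, 23, 24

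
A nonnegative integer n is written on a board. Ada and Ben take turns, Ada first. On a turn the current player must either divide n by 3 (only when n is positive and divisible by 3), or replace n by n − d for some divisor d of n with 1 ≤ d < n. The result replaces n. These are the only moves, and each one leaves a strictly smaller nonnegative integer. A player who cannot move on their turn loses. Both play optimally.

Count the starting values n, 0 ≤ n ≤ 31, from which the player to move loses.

14

Work bottom-up. With no move the player to move loses. Otherwise the position is W if at least one move leads to an L position for the opponent, and L if every move leads to a W.
n=0: no move → L
n=1: no move → L
n=2: →1(L), so W
n=3: →1(L), so W
n=4: →2(W), 3(W) — all W, so L
n=5: →4(L), so W
n=6: →4(L), so W
n=7: →6(W) only, which is W, so L
n=8: →4(L), so W
n=9: →3(W), 6(W), 8(W) — all W, so L
n=10: →9(L), so W
n=11: →10(W) only, which is W, so L
n=12: →4(L), so W
n=13: →12(W) only, which is W, so L
n=14: →7(L), so W
n=15: →5(W), 10(W), 12(W), 14(W) — all W, so L
n=16: →15(L), so W
n=17: →16(W) only, which is W, so L
n=18: →9(L), so W
n=19: →18(W) only, which is W, so L
n=20: →15(L), so W
n=21: →7(L), so W
n=22: →11(L), so W
n=23: →22(W) only, which is W, so L
n=24: →23(L), so W
n=25: →20(W), 24(W) — all W, so L
n=26: →13(L), so W
n=27: →9(L), so W
n=28: →14(W), 21(W), 24(W), 26(W), 27(W) — all W, so L
n=29: →28(L), so W
n=30: →15(L), so W
n=31: →30(W) only, which is W, so L
L entries with 0 ≤ n ≤ 31: n = 0, 1, 4, 7, 9, 11, 13, 15, 17, 19, 23, 25, 28, 31; that makes 14.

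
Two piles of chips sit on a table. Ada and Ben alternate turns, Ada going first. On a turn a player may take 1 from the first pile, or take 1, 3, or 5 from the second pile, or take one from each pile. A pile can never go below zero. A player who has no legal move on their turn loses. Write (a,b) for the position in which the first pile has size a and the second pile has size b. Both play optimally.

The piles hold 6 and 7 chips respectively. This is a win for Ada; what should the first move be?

Move to (6,6).

Label each position W (a win for the player to move) or L (a loss). A position with no legal move is L; any other position is W exactly when some move reaches an L, and L when every move reaches a W.
No move ever increases a pile, so every position that can arise here has a ≤ 6 and b ≤ 7; it is enough to label the cells with 0 ≤ a ≤ 6 and 0 ≤ b ≤ 7.
Every move lowers a or b (never raises either), so fill the grid row by row in increasing a, and left to right within a row: each cell's successors are then already labelled.
      b=0  b=1  b=2  b=3  b=4  b=5  b=6  b=7
a=0:    L    W    L    W    L    W    L    W
a=1:    W    W    W    W    W    W    W    W
a=2:    L    W    L    W    L    W    L    W
a=3:    W    W    W    W    W    W    W    W
a=4:    L    W    L    W    L    W    L    W
a=5:    W    W    W    W    W    W    W    W
a=6:    L    W    L    W    L    W    L    W
Cells with no legal move (terminal, hence L): (0,0).
The remaining L cells, each justified by listing all of its moves:
(0,2): only reaches (0,1)(W), which is W → L
(0,4): only reaches (0,3)(W), (0,1)(W), all W → L
(0,6): only reaches (0,5)(W), (0,3)(W), (0,1)(W), all W → L
(2,0): only reaches (1,0)(W), which is W → L
(2,2): only reaches (1,2)(W), (2,1)(W), (1,1)(W), all W → L
(2,4): only reaches (1,4)(W), (2,3)(W), (2,1)(W), (1,3)(W), all W → L
(2,6): only reaches (1,6)(W), (2,5)(W), (2,3)(W), (2,1)(W), (1,5)(W), all W → L
(4,0): only reaches (3,0)(W), which is W → L
(4,2): only reaches (3,2)(W), (4,1)(W), (3,1)(W), all W → L
(4,4): only reaches (3,4)(W), (4,3)(W), (4,1)(W), (3,3)(W), all W → L
(4,6): only reaches (3,6)(W), (4,5)(W), (4,3)(W), (4,1)(W), (3,5)(W), all W → L
(6,0): only reaches (5,0)(W), which is W → L
(6,2): only reaches (5,2)(W), (6,1)(W), (5,1)(W), all W → L
(6,4): only reaches (5,4)(W), (6,3)(W), (6,1)(W), (5,3)(W), all W → L
(6,6): only reaches (5,6)(W), (6,5)(W), (6,3)(W), (6,1)(W), (5,5)(W), all W → L
Every other cell has at least one move into one of the L cells above, so it is W.
From (6,7), the L positions reachable in one move are: (6,6), (6,4), (6,2). Any move reaching one of these is winning.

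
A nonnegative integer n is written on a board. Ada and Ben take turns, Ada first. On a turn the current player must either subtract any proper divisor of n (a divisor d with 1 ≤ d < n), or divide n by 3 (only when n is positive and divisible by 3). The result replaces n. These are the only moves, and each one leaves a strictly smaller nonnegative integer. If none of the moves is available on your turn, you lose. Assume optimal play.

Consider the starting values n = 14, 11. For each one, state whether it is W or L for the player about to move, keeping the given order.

Classify positions by backward induction: terminal positions (no move available) are L. From any other position, the mover wins iff some move reaches an L.
n=0: no move → L
n=1: no move → L
n=2: →1(L), so W
n=3: →1(L), so W
n=4: →2(W), 3(W) — all W, so L
n=5: →4(L), so W
n=6: →4(L), so W
n=7: →6(W) only, which is W, so L
n=8: →4(L), so W
n=9: →3(W), 6(W), 8(W) — all W, so L
n=10: →9(L), so W
n=11: →10(W) only, which is W, so L
n=12: →4(L), so W
n=13: →12(W) only, which is W, so L
n=14: →7(L), so W

14: W, 11: L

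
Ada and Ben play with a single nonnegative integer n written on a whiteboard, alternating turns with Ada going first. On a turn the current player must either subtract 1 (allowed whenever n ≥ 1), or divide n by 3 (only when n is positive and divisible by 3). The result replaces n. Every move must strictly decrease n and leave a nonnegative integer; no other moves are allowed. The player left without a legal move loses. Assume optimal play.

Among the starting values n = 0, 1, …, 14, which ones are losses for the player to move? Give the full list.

Compute win/loss labels from the base case upward. A position with no move is L. Any other position is W if it can reach an L in one move, else L.
n=0: no move → L
n=1: W (go to 0, an L position)
n=2: L (sole option 1(W) is W)
n=3: W (go to 2, an L position)
n=4: L (sole option 3(W) is W)
n=5: W (go to 4, an L position)
n=6: W (go to 2, an L position)
n=7: L (sole option 6(W) is W)
n=8: W (go to 7, an L position)
n=9: L (options 3(W), 8(W) are all W)
n=10: W (go to 9, an L position)
n=11: L (sole option 10(W) is W)
n=12: W (go to 4, an L position)
n=13: L (sole option 12(W) is W)
n=14: W (go to 13, an L position)
Reading off the rows marked L gives the requested list; there are 7 such values of n.

0, 2, 4, 7, 9, 11, 13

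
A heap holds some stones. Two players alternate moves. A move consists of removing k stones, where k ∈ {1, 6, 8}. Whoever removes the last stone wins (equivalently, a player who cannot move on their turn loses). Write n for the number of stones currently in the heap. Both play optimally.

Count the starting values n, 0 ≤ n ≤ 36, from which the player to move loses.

Work bottom-up. With no move the player to move loses. Otherwise the position is W if at least one move leads to an L position for the opponent, and L if every move leads to a W.
n=0: no move → L
n=1: →0(L), so W
n=2: →1(W) only, which is W, so L
n=3: →2(L), so W
n=4: →3(W) only, which is W, so L
n=5: →4(L), so W
n=6: →0(L), so W
n=7: →6(W), 1(W) — all W, so L
n=8: →7(L), so W
n=9: →8(W), 3(W), 1(W) — all W, so L
n=10: →9(L), so W
n=11: →10(W), 5(W), 3(W) — all W, so L
n=12: →11(L), so W
n=13: →7(L), so W
n=14: →13(W), 8(W), 6(W) — all W, so L
n=15: →14(L), so W
n=16: →15(W), 10(W), 8(W) — all W, so L
n=17: →16(L), so W
n=18: →17(W), 12(W), 10(W) — all W, so L
n=19: →18(L), so W
n=20: →14(L), so W
n=21: →20(W), 15(W), 13(W) — all W, so L
n=22: →21(L), so W
n=23: →22(W), 17(W), 15(W) — all W, so L
n=24: →23(L), so W
n=25: →24(W), 19(W), 17(W) — all W, so L
n=26: →25(L), so W
n=27: →21(L), so W
n=28: →27(W), 22(W), 20(W) — all W, so L
n=29: →28(L), so W
n=30: →29(W), 24(W), 22(W) — all W, so L
n=31: →30(L), so W
n=32: →31(W), 26(W), 24(W) — all W, so L
n=33: →32(L), so W
n=34: →28(L), so W
n=35: →34(W), 29(W), 27(W) — all W, so L
n=36: →35(L), so W
L entries with 0 ≤ n ≤ 36: n = 0, 2, 4, 7, 9, 11, 14, 16, 18, 21, 23, 25, 28, 30, 32, 35; that makes 16.

16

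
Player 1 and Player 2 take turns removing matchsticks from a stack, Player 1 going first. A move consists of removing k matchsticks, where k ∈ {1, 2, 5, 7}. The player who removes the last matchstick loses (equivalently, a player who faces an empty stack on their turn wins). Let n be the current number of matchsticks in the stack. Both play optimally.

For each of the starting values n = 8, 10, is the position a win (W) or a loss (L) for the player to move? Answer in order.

8: W, 10: L

Compute win/loss labels from the base case upward. A position with no move is W. Any other position is W if it can reach an L in one move, else L.
n=0: no move; the opponent has just taken the last matchstick and therefore loses → W
n=1: L (sole option 0(W) is W)
n=2: W (go to 1, an L position)
n=3: W (go to 1, an L position)
n=4: L (options 3(W), 2(W) are all W)
n=5: W (go to 4, an L position)
n=6: W (go to 4, an L position)
n=7: L (options 6(W), 5(W), 2(W), 0(W) are all W)
n=8: W (go to 7, an L position)
n=9: W (go to 7, an L position)
n=10: L (options 9(W), 8(W), 5(W), 3(W) are all W)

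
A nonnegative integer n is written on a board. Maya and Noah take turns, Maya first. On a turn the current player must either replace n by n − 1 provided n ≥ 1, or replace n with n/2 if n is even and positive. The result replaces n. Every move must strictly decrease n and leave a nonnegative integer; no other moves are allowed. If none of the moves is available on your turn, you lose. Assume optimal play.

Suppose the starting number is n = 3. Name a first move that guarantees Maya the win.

Move to 2.

Classify positions by backward induction: terminal positions (no move available) are L. From any other position, the mover wins iff some move reaches an L.
n=0: no move → L
n=1: W (go to 0, an L position)
n=2: L (sole option 1(W) is W)
n=3: W (go to 2, an L position)
From 3, the L positions reachable in one move are: 2.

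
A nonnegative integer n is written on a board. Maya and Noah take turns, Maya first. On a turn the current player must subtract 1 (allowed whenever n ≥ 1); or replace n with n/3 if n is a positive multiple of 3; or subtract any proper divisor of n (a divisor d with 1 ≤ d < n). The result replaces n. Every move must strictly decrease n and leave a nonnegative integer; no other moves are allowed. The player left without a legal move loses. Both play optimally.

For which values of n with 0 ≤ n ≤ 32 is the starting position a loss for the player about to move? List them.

Work bottom-up. With no move the player to move loses. Otherwise the position is W if at least one move leads to an L position for the opponent, and L if every move leads to a W.
n=0: no move → L
n=1: reaches L-position 0 → W
n=2: only reaches 1(W), which is W → L
n=3: reaches L-position 2 → W
n=4: reaches L-position 2 → W
n=5: only reaches 4(W), which is W → L
n=6: reaches L-position 2 → W
n=7: only reaches 6(W), which is W → L
n=8: reaches L-position 7 → W
n=9: only reaches 3(W), 6(W), 8(W), all W → L
n=10: reaches L-position 5 → W
n=11: only reaches 10(W), which is W → L
n=12: reaches L-position 9 → W
n=13: only reaches 12(W), which is W → L
n=14: reaches L-position 7 → W
n=15: reaches L-position 5 → W
n=16: only reaches 8(W), 12(W), 14(W), 15(W), all W → L
n=17: reaches L-position 16 → W
n=18: reaches L-position 9 → W
n=19: only reaches 18(W), which is W → L
n=20: reaches L-position 16 → W
n=21: reaches L-position 7 → W
n=22: reaches L-position 11 → W
n=23: only reaches 22(W), which is W → L
n=24: reaches L-position 16 → W
n=25: only reaches 20(W), 24(W), all W → L
n=26: reaches L-position 13 → W
n=27: reaches L-position 9 → W
n=28: only reaches 14(W), 21(W), 24(W), 26(W), 27(W), all W → L
n=29: reaches L-position 28 → W
n=30: reaches L-position 25 → W
n=31: only reaches 30(W), which is W → L
n=32: reaches L-position 16 → W
The losing starting values of n are exactly the entries labelled L in this table (13 of them).

0, 2, 5, 7, 9, 11, 13, 16, 19, 23, 25, 28, 31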